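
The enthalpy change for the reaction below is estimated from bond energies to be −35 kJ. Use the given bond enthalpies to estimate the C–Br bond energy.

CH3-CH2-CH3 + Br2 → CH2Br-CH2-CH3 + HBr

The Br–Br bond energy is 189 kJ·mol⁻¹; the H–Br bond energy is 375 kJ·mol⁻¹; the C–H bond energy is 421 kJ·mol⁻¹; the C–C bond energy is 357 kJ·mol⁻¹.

Let D be the C–Br bond energy.
Σ(broken) = 1×189 + 2×357 + 8×421 = 4271
Σ(formed) = 1×D + 2×357 + 7×421 + 1×375 = 4036 + D
ΔH = Σ(broken) − Σ(formed) = (4271) − (4036 + D) = +235 − D
Setting this equal to −35 kJ gives D = 270 kJ/mol.

D(C–Br) ≈ 270 kJ/mol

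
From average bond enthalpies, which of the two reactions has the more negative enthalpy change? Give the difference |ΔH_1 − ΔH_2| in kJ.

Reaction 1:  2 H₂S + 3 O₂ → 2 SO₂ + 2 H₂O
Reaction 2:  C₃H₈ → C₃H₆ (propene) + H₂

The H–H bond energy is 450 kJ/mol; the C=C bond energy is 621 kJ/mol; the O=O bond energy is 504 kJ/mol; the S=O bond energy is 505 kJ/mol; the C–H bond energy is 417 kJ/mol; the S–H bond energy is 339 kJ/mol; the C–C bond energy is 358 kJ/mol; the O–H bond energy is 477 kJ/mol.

Reaction 1, by 1181 kJ

Reaction 1:
  Bonds broken (reactants):
    O=O: 3 × 504 = 1512
    S–H: 4 × 339 = 1356
    Σ(broken) = 2868 kJ
  Bonds formed (products):
    O–H: 4 × 477 = 1908
    S=O: 4 × 505 = 2020
    Σ(formed) = 3928 kJ
  ΔH_1 = 2868 − 3928 = −1060 kJ
Reaction 2:
  Bonds broken (reactants):
    C–C: 2 × 358 = 716
    C–H: 8 × 417 = 3336
    Σ(broken) = 4052 kJ
  Bonds formed (products):
    C–C: 1 × 358 = 358
    C–H: 6 × 417 = 2502
    C=C: 1 × 621 = 621
    H–H: 1 × 450 = 450
    Σ(formed) = 3931 kJ
  ΔH_2 = 4052 − 3931 = +121 kJ
ΔH_1 − ΔH_2 = −1181 kJ, so reaction 1 has the more negative ΔH; |ΔH_1 − ΔH_2| = 1181 kJ.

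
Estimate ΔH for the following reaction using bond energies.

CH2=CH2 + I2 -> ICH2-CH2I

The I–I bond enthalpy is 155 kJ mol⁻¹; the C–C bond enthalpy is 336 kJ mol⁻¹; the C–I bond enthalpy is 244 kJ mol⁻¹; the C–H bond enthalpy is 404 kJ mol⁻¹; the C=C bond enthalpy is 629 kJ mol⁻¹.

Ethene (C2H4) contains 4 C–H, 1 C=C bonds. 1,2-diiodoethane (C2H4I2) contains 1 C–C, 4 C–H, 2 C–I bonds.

ΔH ≈ −40 kJ

Bonds broken (reactants):
  C–H: 4 × 404 = 1616
  C=C: 1 × 629 = 629
  I–I: 1 × 155 = 155
  Σ(broken) = 2400 kJ
Bonds formed (products):
  C–C: 1 × 336 = 336
  C–H: 4 × 404 = 1616
  C–I: 2 × 244 = 488
  Σ(formed) = 2440 kJ
ΔH = Σ(broken) − Σ(formed) = 2400 − 2440 = −40 kJ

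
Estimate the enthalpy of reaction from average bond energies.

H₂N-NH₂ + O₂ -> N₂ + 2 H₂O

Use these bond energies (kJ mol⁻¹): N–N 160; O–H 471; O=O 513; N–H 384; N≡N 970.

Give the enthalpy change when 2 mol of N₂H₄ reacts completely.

ΔH = −1290 kJ

Bonds broken (reactants):
  N–H: 4 × 384 = 1536
  N–N: 1 × 160 = 160
  O=O: 1 × 513 = 513
  Σ(broken) = 2209 kJ
Bonds formed (products):
  N≡N: 1 × 970 = 970
  O–H: 4 × 471 = 1884
  Σ(formed) = 2854 kJ
ΔH = Σ(broken) − Σ(formed) = 2209 − 2854 = −645 kJ
For 2× the reaction as written: 2 × (−645) = −1290 kJ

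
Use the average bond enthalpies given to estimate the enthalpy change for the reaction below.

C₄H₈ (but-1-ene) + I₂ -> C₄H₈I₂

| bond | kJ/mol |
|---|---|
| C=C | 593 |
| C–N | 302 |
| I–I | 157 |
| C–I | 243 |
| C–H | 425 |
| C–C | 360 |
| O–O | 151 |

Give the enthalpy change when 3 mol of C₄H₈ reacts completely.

ΔH = −288 kJ

Bonds broken (reactants):
  C–C: 2 × 360 = 720
  C–H: 8 × 425 = 3400
  C=C: 1 × 593 = 593
  I–I: 1 × 157 = 157
  Σ(broken) = 4870 kJ
Bonds formed (products):
  C–C: 3 × 360 = 1080
  C–H: 8 × 425 = 3400
  C–I: 2 × 243 = 486
  Σ(formed) = 4966 kJ
ΔH = Σ(broken) − Σ(formed) = 4870 − 4966 = −96 kJ
For 3× the reaction as written: 3 × (−96) = −288 kJ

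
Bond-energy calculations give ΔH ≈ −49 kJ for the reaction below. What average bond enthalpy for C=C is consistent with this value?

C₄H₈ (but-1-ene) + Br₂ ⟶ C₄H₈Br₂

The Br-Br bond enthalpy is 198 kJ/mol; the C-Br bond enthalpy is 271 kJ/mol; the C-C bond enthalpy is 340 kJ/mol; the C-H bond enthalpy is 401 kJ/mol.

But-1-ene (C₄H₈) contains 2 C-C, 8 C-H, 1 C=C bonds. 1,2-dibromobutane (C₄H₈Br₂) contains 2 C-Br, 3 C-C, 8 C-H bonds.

D(C=C) ≈ 635 kJ/mol

Let D be the C=C bond energy.
Σ(broken) = 1×198 + 2×340 + 8×401 + 1×D = 4086 + D
Σ(formed) = 2×271 + 3×340 + 8×401 = 4770
ΔH = Σ(broken) − Σ(formed) = (4086 + D) − (4770) = −684 + D
Setting this equal to −49 kJ gives D = 635 kJ/mol.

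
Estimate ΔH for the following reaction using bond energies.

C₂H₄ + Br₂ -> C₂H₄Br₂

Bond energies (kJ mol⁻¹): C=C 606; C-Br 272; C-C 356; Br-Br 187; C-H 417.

Bonds broken (reactants):
  Br-Br: 1 × 187 = 187
  C-H: 4 × 417 = 1668
  C=C: 1 × 606 = 606
  Σ(broken) = 2461 kJ
Bonds formed (products):
  C-Br: 2 × 272 = 544
  C-C: 1 × 356 = 356
  C-H: 4 × 417 = 1668
  Σ(formed) = 2568 kJ
ΔH = Σ(broken) − Σ(formed) = 2461 − 2568 = −107 kJ

ΔH ≈ −107 kJ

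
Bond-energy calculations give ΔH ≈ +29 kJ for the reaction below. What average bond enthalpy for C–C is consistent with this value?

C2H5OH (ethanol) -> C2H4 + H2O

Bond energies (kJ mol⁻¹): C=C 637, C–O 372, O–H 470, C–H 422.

Let D be the C–C bond energy.
Σ(broken) = 1×D + 5×422 + 1×372 + 1×470 = 2952 + D
Σ(formed) = 4×422 + 1×637 + 2×470 = 3265
ΔH = Σ(broken) − Σ(formed) = (2952 + D) − (3265) = −313 + D
Setting this equal to +29 kJ gives D = 342 kJ/mol.

D(C–C) ≈ 342 kJ/mol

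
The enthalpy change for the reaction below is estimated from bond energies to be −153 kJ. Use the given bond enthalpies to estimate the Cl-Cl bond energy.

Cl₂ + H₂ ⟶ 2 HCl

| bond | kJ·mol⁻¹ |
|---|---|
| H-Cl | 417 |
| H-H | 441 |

Let D be the Cl-Cl bond energy.
Σ(broken) = 1×D + 1×441 = 441 + D
Σ(formed) = 2×417 = 834
ΔH = Σ(broken) − Σ(formed) = (441 + D) − (834) = −393 + D
Setting this equal to −153 kJ gives D = 240 kJ/mol.

D(Cl-Cl) ≈ 240 kJ/mol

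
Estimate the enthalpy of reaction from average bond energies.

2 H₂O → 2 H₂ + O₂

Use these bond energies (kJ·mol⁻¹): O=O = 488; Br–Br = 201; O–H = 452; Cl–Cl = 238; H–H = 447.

Bonds broken (reactants):
  O–H: 4 × 452 = 1808
  Σ(broken) = 1808 kJ
Bonds formed (products):
  H–H: 2 × 447 = 894
  O=O: 1 × 488 = 488
  Σ(formed) = 1382 kJ
ΔH = Σ(broken) − Σ(formed) = 1808 − 1382 = +426 kJ

ΔH ≈ +426 kJ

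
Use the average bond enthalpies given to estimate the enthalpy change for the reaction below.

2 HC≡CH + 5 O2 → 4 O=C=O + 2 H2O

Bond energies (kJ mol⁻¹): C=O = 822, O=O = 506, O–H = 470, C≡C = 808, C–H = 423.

Bonds broken (reactants):
  C≡C: 2 × 808 = 1616
  C–H: 4 × 423 = 1692
  O=O: 5 × 506 = 2530
  Σ(broken) = 5838 kJ
Bonds formed (products):
  C=O: 8 × 822 = 6576
  O–H: 4 × 470 = 1880
  Σ(formed) = 8456 kJ
ΔH = Σ(broken) − Σ(formed) = 5838 − 8456 = −2618 kJ

ΔH ≈ −2618 kJ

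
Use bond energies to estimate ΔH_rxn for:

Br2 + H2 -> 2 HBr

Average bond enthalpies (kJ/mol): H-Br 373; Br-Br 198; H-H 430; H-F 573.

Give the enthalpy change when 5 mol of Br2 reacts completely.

Bonds broken (reactants):
  Br-Br: 1 × 198 = 198
  H-H: 1 × 430 = 430
  Σ(broken) = 628 kJ
Bonds formed (products):
  H-Br: 2 × 373 = 746
  Σ(formed) = 746 kJ
ΔH = Σ(broken) − Σ(formed) = 628 − 746 = −118 kJ
For 5× the reaction as written: 5 × (−118) = −590 kJ

ΔH = −590 kJ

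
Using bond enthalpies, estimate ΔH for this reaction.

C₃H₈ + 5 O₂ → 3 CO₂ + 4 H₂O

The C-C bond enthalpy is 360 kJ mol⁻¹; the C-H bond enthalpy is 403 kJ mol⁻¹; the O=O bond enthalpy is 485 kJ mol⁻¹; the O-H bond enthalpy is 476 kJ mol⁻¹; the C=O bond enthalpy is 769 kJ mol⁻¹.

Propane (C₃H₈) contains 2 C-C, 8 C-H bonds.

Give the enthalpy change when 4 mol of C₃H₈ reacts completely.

ΔH = −8212 kJ

Bonds broken (reactants):
  C-C: 2 × 360 = 720
  C-H: 8 × 403 = 3224
  O=O: 5 × 485 = 2425
  Σ(broken) = 6369 kJ
Bonds formed (products):
  C=O: 6 × 769 = 4614
  O-H: 8 × 476 = 3808
  Σ(formed) = 8422 kJ
ΔH = Σ(broken) − Σ(formed) = 6369 − 8422 = −2053 kJ
For 4× the reaction as written: 4 × (−2053) = −8212 kJ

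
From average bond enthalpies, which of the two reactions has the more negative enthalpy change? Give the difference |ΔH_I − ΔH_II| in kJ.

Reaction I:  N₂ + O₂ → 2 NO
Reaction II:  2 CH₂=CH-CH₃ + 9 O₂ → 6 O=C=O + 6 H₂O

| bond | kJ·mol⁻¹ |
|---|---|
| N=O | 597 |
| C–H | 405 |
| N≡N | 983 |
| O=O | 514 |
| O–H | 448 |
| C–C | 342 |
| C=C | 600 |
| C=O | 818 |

Reaction II, by 4125 kJ

Reaction I:
  Bonds broken (reactants):
    N≡N: 1 × 983 = 983
    O=O: 1 × 514 = 514
    Σ(broken) = 1497 kJ
  Bonds formed (products):
    N=O: 2 × 597 = 1194
    Σ(formed) = 1194 kJ
  ΔH_I = 1497 − 1194 = +303 kJ
Reaction II:
  Bonds broken (reactants):
    C–C: 2 × 342 = 684
    C–H: 12 × 405 = 4860
    C=C: 2 × 600 = 1200
    O=O: 9 × 514 = 4626
    Σ(broken) = 11370 kJ
  Bonds formed (products):
    C=O: 12 × 818 = 9816
    O–H: 12 × 448 = 5376
    Σ(formed) = 15192 kJ
  ΔH_II = 11370 − 15192 = −3822 kJ
ΔH_I − ΔH_II = +4125 kJ, so reaction II has the more negative ΔH; |ΔH_I − ΔH_II| = 4125 kJ.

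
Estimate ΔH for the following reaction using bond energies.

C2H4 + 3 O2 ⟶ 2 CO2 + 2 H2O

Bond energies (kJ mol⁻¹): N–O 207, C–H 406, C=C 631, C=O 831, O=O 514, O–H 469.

ΔH ≈ −1403 kJ

Bonds broken (reactants):
  C–H: 4 × 406 = 1624
  C=C: 1 × 631 = 631
  O=O: 3 × 514 = 1542
  Σ(broken) = 3797 kJ
Bonds formed (products):
  C=O: 4 × 831 = 3324
  O–H: 4 × 469 = 1876
  Σ(formed) = 5200 kJ
ΔH = Σ(broken) − Σ(formed) = 3797 − 5200 = −1403 kJ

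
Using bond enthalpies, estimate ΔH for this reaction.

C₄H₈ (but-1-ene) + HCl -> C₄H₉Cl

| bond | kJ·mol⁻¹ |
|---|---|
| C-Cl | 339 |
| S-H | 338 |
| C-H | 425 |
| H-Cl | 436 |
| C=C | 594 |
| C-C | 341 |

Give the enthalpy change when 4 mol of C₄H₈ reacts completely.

Bonds broken (reactants):
  C-C: 2 × 341 = 682
  C-H: 8 × 425 = 3400
  C=C: 1 × 594 = 594
  H-Cl: 1 × 436 = 436
  Σ(broken) = 5112 kJ
Bonds formed (products):
  C-C: 3 × 341 = 1023
  C-Cl: 1 × 339 = 339
  C-H: 9 × 425 = 3825
  Σ(formed) = 5187 kJ
ΔH = Σ(broken) − Σ(formed) = 5112 − 5187 = −75 kJ
For 4× the reaction as written: 4 × (−75) = −300 kJ

ΔH = −300 kJ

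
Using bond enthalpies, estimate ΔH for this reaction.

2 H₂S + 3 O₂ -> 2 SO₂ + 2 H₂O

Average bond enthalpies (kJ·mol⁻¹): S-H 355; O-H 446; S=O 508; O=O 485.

Bonds broken (reactants):
  O=O: 3 × 485 = 1455
  S-H: 4 × 355 = 1420
  Σ(broken) = 2875 kJ
Bonds formed (products):
  O-H: 4 × 446 = 1784
  S=O: 4 × 508 = 2032
  Σ(formed) = 3816 kJ
ΔH = Σ(broken) − Σ(formed) = 2875 − 3816 = −941 kJ

ΔH ≈ −941 kJ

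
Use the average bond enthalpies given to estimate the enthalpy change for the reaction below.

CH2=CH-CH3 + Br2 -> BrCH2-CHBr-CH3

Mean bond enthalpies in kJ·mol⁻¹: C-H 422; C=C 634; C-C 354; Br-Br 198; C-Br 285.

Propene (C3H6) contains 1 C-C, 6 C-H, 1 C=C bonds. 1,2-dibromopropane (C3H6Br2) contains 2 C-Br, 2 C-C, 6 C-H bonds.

ΔH ≈ −92 kJ

Bonds broken (reactants):
  Br-Br: 1 × 198 = 198
  C-C: 1 × 354 = 354
  C-H: 6 × 422 = 2532
  C=C: 1 × 634 = 634
  Σ(broken) = 3718 kJ
Bonds formed (products):
  C-Br: 2 × 285 = 570
  C-C: 2 × 354 = 708
  C-H: 6 × 422 = 2532
  Σ(formed) = 3810 kJ
ΔH = Σ(broken) − Σ(formed) = 3718 − 3810 = −92 kJ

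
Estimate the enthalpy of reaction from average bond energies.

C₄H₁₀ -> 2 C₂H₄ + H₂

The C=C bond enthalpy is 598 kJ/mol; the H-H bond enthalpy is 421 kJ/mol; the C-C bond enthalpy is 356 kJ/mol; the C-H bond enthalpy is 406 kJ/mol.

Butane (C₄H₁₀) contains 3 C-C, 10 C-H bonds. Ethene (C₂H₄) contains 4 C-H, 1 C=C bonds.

ΔH ≈ +263 kJ

Bonds broken (reactants):
  C-C: 3 × 356 = 1068
  C-H: 10 × 406 = 4060
  Σ(broken) = 5128 kJ
Bonds formed (products):
  C-H: 8 × 406 = 3248
  C=C: 2 × 598 = 1196
  H-H: 1 × 421 = 421
  Σ(formed) = 4865 kJ
ΔH = Σ(broken) − Σ(formed) = 5128 − 4865 = +263 kJ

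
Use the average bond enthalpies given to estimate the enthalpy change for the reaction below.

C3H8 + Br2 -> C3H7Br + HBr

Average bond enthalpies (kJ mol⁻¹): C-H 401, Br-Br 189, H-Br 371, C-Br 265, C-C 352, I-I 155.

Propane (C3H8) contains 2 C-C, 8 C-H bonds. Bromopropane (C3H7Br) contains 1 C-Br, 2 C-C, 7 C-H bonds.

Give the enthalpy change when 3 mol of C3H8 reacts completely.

Bonds broken (reactants):
  Br-Br: 1 × 189 = 189
  C-C: 2 × 352 = 704
  C-H: 8 × 401 = 3208
  Σ(broken) = 4101 kJ
Bonds formed (products):
  C-Br: 1 × 265 = 265
  C-C: 2 × 352 = 704
  C-H: 7 × 401 = 2807
  H-Br: 1 × 371 = 371
  Σ(formed) = 4147 kJ
ΔH = Σ(broken) − Σ(formed) = 4101 − 4147 = −46 kJ
For 3× the reaction as written: 3 × (−46) = −138 kJ

ΔH = −138 kJ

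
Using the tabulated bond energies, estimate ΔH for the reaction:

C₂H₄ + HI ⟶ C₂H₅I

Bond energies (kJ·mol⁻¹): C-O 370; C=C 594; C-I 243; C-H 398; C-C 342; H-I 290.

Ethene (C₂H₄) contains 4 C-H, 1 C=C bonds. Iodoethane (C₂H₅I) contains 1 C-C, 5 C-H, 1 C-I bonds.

ΔH ≈ −99 kJ

Bonds broken (reactants):
  C-H: 4 × 398 = 1592
  C=C: 1 × 594 = 594
  H-I: 1 × 290 = 290
  Σ(broken) = 2476 kJ
Bonds formed (products):
  C-C: 1 × 342 = 342
  C-H: 5 × 398 = 1990
  C-I: 1 × 243 = 243
  Σ(formed) = 2575 kJ
ΔH = Σ(broken) − Σ(formed) = 2476 − 2575 = −99 kJ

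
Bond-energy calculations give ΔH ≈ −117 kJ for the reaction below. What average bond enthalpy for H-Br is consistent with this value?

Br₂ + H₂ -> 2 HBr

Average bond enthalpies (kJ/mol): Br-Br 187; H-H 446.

D(H-Br) ≈ 375 kJ/mol

Let D be the H-Br bond energy.
Σ(broken) = 1×187 + 1×446 = 633
Σ(formed) = 2×D = 2D
ΔH = Σ(broken) − Σ(formed) = (633) − (2D) = +633 − 2D
Setting this equal to −117 kJ gives 2D = 750, so D = 375 kJ/mol.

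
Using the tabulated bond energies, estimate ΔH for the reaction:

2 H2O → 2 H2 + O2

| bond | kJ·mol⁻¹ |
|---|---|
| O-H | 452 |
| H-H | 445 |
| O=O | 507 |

ΔH ≈ +411 kJ

Bonds broken (reactants):
  O-H: 4 × 452 = 1808
  Σ(broken) = 1808 kJ
Bonds formed (products):
  H-H: 2 × 445 = 890
  O=O: 1 × 507 = 507
  Σ(formed) = 1397 kJ
ΔH = Σ(broken) − Σ(formed) = 1808 − 1397 = +411 kJ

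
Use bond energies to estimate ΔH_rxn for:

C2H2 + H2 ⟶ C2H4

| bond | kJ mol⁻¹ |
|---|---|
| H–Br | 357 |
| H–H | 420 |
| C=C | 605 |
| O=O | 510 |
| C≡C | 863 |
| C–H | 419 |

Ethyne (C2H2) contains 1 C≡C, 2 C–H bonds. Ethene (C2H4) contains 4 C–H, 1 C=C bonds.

ΔH ≈ −160 kJ

Bonds broken (reactants):
  C≡C: 1 × 863 = 863
  C–H: 2 × 419 = 838
  H–H: 1 × 420 = 420
  Σ(broken) = 2121 kJ
Bonds formed (products):
  C–H: 4 × 419 = 1676
  C=C: 1 × 605 = 605
  Σ(formed) = 2281 kJ
ΔH = Σ(broken) − Σ(formed) = 2121 − 2281 = −160 kJ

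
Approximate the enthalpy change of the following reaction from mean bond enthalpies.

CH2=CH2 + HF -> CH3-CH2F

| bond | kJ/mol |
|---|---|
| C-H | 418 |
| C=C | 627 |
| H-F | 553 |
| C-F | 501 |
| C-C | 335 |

ΔH ≈ −74 kJ

Bonds broken (reactants):
  C-H: 4 × 418 = 1672
  C=C: 1 × 627 = 627
  H-F: 1 × 553 = 553
  Σ(broken) = 2852 kJ
Bonds formed (products):
  C-C: 1 × 335 = 335
  C-F: 1 × 501 = 501
  C-H: 5 × 418 = 2090
  Σ(formed) = 2926 kJ
ΔH = Σ(broken) − Σ(formed) = 2852 − 2926 = −74 kJ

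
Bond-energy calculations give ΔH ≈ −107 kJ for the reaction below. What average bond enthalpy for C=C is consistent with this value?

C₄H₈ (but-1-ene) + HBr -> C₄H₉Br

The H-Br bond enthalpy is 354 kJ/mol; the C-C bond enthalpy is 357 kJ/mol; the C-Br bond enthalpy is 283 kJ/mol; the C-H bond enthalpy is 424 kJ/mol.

D(C=C) ≈ 603 kJ/mol

Let D be the C=C bond energy.
Σ(broken) = 2×357 + 8×424 + 1×D + 1×354 = 4460 + D
Σ(formed) = 1×283 + 3×357 + 9×424 = 5170
ΔH = Σ(broken) − Σ(formed) = (4460 + D) − (5170) = −710 + D
Setting this equal to −107 kJ gives D = 603 kJ/mol.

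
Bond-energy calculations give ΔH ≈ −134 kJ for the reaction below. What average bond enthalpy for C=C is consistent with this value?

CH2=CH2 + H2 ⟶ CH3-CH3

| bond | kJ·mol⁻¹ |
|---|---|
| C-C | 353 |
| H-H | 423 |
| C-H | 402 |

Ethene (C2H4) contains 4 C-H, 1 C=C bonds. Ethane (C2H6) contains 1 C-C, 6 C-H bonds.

Let D be the C=C bond energy.
Σ(broken) = 4×402 + 1×D + 1×423 = 2031 + D
Σ(formed) = 1×353 + 6×402 = 2765
ΔH = Σ(broken) − Σ(formed) = (2031 + D) − (2765) = −734 + D
Setting this equal to −134 kJ gives D = 600 kJ/mol.

D(C=C) ≈ 600 kJ/mol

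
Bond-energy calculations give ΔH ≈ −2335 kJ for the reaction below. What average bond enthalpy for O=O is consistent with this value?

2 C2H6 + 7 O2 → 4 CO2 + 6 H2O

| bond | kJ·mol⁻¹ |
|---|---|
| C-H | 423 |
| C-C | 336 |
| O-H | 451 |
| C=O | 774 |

D(O=O) ≈ 503 kJ/mol

Let D be the O=O bond energy.
Σ(broken) = 2×336 + 12×423 + 7×D = 5748 + 7D
Σ(formed) = 8×774 + 12×451 = 11604
ΔH = Σ(broken) − Σ(formed) = (5748 + 7D) − (11604) = −5856 + 7D
Setting this equal to −2335 kJ gives 7D = 3521, so D = 503 kJ/mol.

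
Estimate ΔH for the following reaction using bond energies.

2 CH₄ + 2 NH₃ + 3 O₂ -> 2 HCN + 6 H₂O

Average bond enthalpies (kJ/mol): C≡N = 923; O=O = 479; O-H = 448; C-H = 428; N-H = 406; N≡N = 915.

Bonds broken (reactants):
  C-H: 8 × 428 = 3424
  N-H: 6 × 406 = 2436
  O=O: 3 × 479 = 1437
  Σ(broken) = 7297 kJ
Bonds formed (products):
  C≡N: 2 × 923 = 1846
  C-H: 2 × 428 = 856
  O-H: 12 × 448 = 5376
  Σ(formed) = 8078 kJ
ΔH = Σ(broken) − Σ(formed) = 7297 − 8078 = −781 kJ

ΔH ≈ −781 kJ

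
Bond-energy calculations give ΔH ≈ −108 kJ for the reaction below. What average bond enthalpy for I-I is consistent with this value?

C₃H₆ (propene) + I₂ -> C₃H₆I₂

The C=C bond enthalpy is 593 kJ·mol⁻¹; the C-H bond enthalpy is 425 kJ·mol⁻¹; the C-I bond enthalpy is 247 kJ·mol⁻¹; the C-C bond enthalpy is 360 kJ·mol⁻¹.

D(I-I) ≈ 153 kJ/mol

Let D be the I-I bond energy.
Σ(broken) = 1×360 + 6×425 + 1×593 + 1×D = 3503 + D
Σ(formed) = 2×360 + 6×425 + 2×247 = 3764
ΔH = Σ(broken) − Σ(formed) = (3503 + D) − (3764) = −261 + D
Setting this equal to −108 kJ gives D = 153 kJ/mol.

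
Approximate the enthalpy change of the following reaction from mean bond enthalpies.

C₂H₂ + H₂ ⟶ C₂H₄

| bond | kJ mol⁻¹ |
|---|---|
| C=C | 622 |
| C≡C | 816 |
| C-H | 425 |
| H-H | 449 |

ΔH ≈ −207 kJ

Bonds broken (reactants):
  C≡C: 1 × 816 = 816
  C-H: 2 × 425 = 850
  H-H: 1 × 449 = 449
  Σ(broken) = 2115 kJ
Bonds formed (products):
  C-H: 4 × 425 = 1700
  C=C: 1 × 622 = 622
  Σ(formed) = 2322 kJ
ΔH = Σ(broken) − Σ(formed) = 2115 − 2322 = −207 kJ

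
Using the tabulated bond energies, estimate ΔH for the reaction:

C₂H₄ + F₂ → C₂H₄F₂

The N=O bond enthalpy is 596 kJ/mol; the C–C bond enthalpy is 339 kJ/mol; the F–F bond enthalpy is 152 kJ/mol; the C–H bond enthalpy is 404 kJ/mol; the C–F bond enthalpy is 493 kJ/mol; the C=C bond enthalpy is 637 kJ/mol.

ΔH ≈ −536 kJ

Bonds broken (reactants):
  C–H: 4 × 404 = 1616
  C=C: 1 × 637 = 637
  F–F: 1 × 152 = 152
  Σ(broken) = 2405 kJ
Bonds formed (products):
  C–C: 1 × 339 = 339
  C–F: 2 × 493 = 986
  C–H: 4 × 404 = 1616
  Σ(formed) = 2941 kJ
ΔH = Σ(broken) − Σ(formed) = 2405 − 2941 = −536 kJ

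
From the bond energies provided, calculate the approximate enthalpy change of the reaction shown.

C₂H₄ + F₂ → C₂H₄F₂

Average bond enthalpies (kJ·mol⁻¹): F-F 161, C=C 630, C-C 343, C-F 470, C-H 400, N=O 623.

ΔH ≈ −492 kJ

Bonds broken (reactants):
  C-H: 4 × 400 = 1600
  C=C: 1 × 630 = 630
  F-F: 1 × 161 = 161
  Σ(broken) = 2391 kJ
Bonds formed (products):
  C-C: 1 × 343 = 343
  C-F: 2 × 470 = 940
  C-H: 4 × 400 = 1600
  Σ(formed) = 2883 kJ
ΔH = Σ(broken) − Σ(formed) = 2391 − 2883 = −492 kJ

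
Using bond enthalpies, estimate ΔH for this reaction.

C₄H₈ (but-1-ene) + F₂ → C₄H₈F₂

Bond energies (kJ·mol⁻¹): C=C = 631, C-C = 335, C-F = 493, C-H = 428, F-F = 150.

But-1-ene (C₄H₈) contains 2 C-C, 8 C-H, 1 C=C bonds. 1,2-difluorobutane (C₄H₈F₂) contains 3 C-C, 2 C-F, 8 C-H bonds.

Bonds broken (reactants):
  C-C: 2 × 335 = 670
  C-H: 8 × 428 = 3424
  C=C: 1 × 631 = 631
  F-F: 1 × 150 = 150
  Σ(broken) = 4875 kJ
Bonds formed (products):
  C-C: 3 × 335 = 1005
  C-F: 2 × 493 = 986
  C-H: 8 × 428 = 3424
  Σ(formed) = 5415 kJ
ΔH = Σ(broken) − Σ(formed) = 4875 − 5415 = −540 kJ

ΔH ≈ −540 kJ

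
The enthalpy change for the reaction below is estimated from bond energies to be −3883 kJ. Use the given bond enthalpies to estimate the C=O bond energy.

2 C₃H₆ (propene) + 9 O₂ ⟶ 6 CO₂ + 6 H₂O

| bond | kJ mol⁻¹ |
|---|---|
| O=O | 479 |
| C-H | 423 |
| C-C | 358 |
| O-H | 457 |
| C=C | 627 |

D(C=O) ≈ 813 kJ/mol

Let D be the C=O bond energy.
Σ(broken) = 2×358 + 12×423 + 2×627 + 9×479 = 11357
Σ(formed) = 12×D + 12×457 = 5484 + 12D
ΔH = Σ(broken) − Σ(formed) = (11357) − (5484 + 12D) = +5873 − 12D
Setting this equal to −3883 kJ gives 12D = 9756, so D = 813 kJ/mol.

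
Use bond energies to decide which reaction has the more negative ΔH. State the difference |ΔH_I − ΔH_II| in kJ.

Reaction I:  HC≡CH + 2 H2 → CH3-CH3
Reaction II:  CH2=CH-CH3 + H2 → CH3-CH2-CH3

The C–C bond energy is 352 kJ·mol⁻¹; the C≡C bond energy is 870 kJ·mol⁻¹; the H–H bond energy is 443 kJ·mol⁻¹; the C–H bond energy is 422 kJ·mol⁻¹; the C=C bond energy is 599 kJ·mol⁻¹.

Reaction I, by 130 kJ

Reaction I:
  Bonds broken (reactants):
    C≡C: 1 × 870 = 870
    C–H: 2 × 422 = 844
    H–H: 2 × 443 = 886
    Σ(broken) = 2600 kJ
  Bonds formed (products):
    C–C: 1 × 352 = 352
    C–H: 6 × 422 = 2532
    Σ(formed) = 2884 kJ
  ΔH_I = 2600 − 2884 = −284 kJ
Reaction II:
  Bonds broken (reactants):
    C–C: 1 × 352 = 352
    C–H: 6 × 422 = 2532
    C=C: 1 × 599 = 599
    H–H: 1 × 443 = 443
    Σ(broken) = 3926 kJ
  Bonds formed (products):
    C–C: 2 × 352 = 704
    C–H: 8 × 422 = 3376
    Σ(formed) = 4080 kJ
  ΔH_II = 3926 − 4080 = −154 kJ
ΔH_I − ΔH_II = −130 kJ, so reaction I has the more negative ΔH; |ΔH_I − ΔH_II| = 130 kJ.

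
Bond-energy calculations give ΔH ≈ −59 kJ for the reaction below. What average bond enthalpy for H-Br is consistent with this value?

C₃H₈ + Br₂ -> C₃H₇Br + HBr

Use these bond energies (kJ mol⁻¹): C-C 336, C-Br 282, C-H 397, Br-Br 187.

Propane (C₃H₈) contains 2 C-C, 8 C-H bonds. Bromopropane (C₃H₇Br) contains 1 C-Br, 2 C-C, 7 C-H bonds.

D(H-Br) ≈ 361 kJ/mol

Let D be the H-Br bond energy.
Σ(broken) = 1×187 + 2×336 + 8×397 = 4035
Σ(formed) = 1×282 + 2×336 + 7×397 + 1×D = 3733 + D
ΔH = Σ(broken) − Σ(formed) = (4035) − (3733 + D) = +302 − D
Setting this equal to −59 kJ gives D = 361 kJ/mol.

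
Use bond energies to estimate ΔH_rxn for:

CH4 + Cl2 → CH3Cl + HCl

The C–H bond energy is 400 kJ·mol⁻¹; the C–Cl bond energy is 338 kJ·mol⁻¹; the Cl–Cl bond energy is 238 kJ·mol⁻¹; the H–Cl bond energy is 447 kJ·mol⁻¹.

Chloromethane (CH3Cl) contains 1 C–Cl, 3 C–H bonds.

Bonds broken (reactants):
  C–H: 4 × 400 = 1600
  Cl–Cl: 1 × 238 = 238
  Σ(broken) = 1838 kJ
Bonds formed (products):
  C–Cl: 1 × 338 = 338
  C–H: 3 × 400 = 1200
  H–Cl: 1 × 447 = 447
  Σ(formed) = 1985 kJ
ΔH = Σ(broken) − Σ(formed) = 1838 − 1985 = −147 kJ

ΔH ≈ −147 kJ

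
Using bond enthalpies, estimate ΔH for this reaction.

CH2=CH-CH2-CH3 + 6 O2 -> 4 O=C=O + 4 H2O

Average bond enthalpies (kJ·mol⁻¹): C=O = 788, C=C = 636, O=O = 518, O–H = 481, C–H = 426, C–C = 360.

Bonds broken (reactants):
  C–C: 2 × 360 = 720
  C–H: 8 × 426 = 3408
  C=C: 1 × 636 = 636
  O=O: 6 × 518 = 3108
  Σ(broken) = 7872 kJ
Bonds formed (products):
  C=O: 8 × 788 = 6304
  O–H: 8 × 481 = 3848
  Σ(formed) = 10152 kJ
ΔH = Σ(broken) − Σ(formed) = 7872 − 10152 = −2280 kJ

ΔH ≈ −2280 kJ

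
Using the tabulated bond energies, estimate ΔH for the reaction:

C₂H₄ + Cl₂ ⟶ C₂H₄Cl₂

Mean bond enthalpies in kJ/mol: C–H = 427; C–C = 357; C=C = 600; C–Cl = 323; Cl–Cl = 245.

Bonds broken (reactants):
  C–H: 4 × 427 = 1708
  C=C: 1 × 600 = 600
  Cl–Cl: 1 × 245 = 245
  Σ(broken) = 2553 kJ
Bonds formed (products):
  C–C: 1 × 357 = 357
  C–Cl: 2 × 323 = 646
  C–H: 4 × 427 = 1708
  Σ(formed) = 2711 kJ
ΔH = Σ(broken) − Σ(formed) = 2553 − 2711 = −158 kJ

ΔH ≈ −158 kJ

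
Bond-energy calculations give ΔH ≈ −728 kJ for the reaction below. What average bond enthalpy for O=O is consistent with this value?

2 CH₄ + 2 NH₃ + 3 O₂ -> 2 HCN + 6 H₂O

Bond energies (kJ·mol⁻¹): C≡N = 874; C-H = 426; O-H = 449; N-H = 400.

D(O=O) ≈ 484 kJ/mol

Let D be the O=O bond energy.
Σ(broken) = 8×426 + 6×400 + 3×D = 5808 + 3D
Σ(formed) = 2×874 + 2×426 + 12×449 = 7988
ΔH = Σ(broken) − Σ(formed) = (5808 + 3D) − (7988) = −2180 + 3D
Setting this equal to −728 kJ gives 3D = 1452, so D = 484 kJ/mol.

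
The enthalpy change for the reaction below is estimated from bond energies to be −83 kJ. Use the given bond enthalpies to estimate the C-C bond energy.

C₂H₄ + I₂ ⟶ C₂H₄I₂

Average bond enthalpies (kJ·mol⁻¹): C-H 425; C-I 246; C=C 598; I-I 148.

Let D be the C-C bond energy.
Σ(broken) = 4×425 + 1×598 + 1×148 = 2446
Σ(formed) = 1×D + 4×425 + 2×246 = 2192 + D
ΔH = Σ(broken) − Σ(formed) = (2446) − (2192 + D) = +254 − D
Setting this equal to −83 kJ gives D = 337 kJ/mol.

D(C-C) ≈ 337 kJ/mol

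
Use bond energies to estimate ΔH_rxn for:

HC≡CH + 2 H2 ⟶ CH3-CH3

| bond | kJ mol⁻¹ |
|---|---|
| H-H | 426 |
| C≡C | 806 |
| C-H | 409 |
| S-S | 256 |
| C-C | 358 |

Bonds broken (reactants):
  C≡C: 1 × 806 = 806
  C-H: 2 × 409 = 818
  H-H: 2 × 426 = 852
  Σ(broken) = 2476 kJ
Bonds formed (products):
  C-C: 1 × 358 = 358
  C-H: 6 × 409 = 2454
  Σ(formed) = 2812 kJ
ΔH = Σ(broken) − Σ(formed) = 2476 − 2812 = −336 kJ

ΔH ≈ −336 kJ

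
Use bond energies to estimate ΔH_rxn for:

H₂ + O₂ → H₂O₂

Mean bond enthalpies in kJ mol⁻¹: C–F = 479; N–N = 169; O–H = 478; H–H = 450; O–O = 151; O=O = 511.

ΔH ≈ −146 kJ

Bonds broken (reactants):
  H–H: 1 × 450 = 450
  O=O: 1 × 511 = 511
  Σ(broken) = 961 kJ
Bonds formed (products):
  O–H: 2 × 478 = 956
  O–O: 1 × 151 = 151
  Σ(formed) = 1107 kJ
ΔH = Σ(broken) − Σ(formed) = 961 − 1107 = −146 kJ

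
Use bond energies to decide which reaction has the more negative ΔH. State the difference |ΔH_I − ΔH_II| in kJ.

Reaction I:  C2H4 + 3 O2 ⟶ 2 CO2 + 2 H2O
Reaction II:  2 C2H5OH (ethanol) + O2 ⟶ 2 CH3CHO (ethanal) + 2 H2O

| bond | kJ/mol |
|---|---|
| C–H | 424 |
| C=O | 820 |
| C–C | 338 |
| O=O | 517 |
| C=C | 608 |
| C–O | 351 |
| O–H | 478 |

Reaction I:
  Bonds broken (reactants):
    C–H: 4 × 424 = 1696
    C=C: 1 × 608 = 608
    O=O: 3 × 517 = 1551
    Σ(broken) = 3855 kJ
  Bonds formed (products):
    C=O: 4 × 820 = 3280
    O–H: 4 × 478 = 1912
    Σ(formed) = 5192 kJ
  ΔH_I = 3855 − 5192 = −1337 kJ
Reaction II:
  Bonds broken (reactants):
    C–C: 2 × 338 = 676
    C–H: 10 × 424 = 4240
    C–O: 2 × 351 = 702
    O–H: 2 × 478 = 956
    O=O: 1 × 517 = 517
    Σ(broken) = 7091 kJ
  Bonds formed (products):
    C–C: 2 × 338 = 676
    C–H: 8 × 424 = 3392
    C=O: 2 × 820 = 1640
    O–H: 4 × 478 = 1912
    Σ(formed) = 7620 kJ
  ΔH_II = 7091 − 7620 = −529 kJ
ΔH_I − ΔH_II = −808 kJ, so reaction I has the more negative ΔH; |ΔH_I − ΔH_II| = 808 kJ.

Reaction I, by 808 kJ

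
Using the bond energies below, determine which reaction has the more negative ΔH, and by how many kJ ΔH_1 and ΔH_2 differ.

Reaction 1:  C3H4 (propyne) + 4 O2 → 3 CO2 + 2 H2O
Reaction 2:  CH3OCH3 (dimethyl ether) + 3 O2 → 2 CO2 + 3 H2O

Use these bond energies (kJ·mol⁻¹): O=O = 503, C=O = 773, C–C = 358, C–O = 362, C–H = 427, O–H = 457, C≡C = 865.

Reaction 1, by 484 kJ

Reaction 1:
  Bonds broken (reactants):
    C≡C: 1 × 865 = 865
    C–C: 1 × 358 = 358
    C–H: 4 × 427 = 1708
    O=O: 4 × 503 = 2012
    Σ(broken) = 4943 kJ
  Bonds formed (products):
    C=O: 6 × 773 = 4638
    O–H: 4 × 457 = 1828
    Σ(formed) = 6466 kJ
  ΔH_1 = 4943 − 6466 = −1523 kJ
Reaction 2:
  Bonds broken (reactants):
    C–H: 6 × 427 = 2562
    C–O: 2 × 362 = 724
    O=O: 3 × 503 = 1509
    Σ(broken) = 4795 kJ
  Bonds formed (products):
    C=O: 4 × 773 = 3092
    O–H: 6 × 457 = 2742
    Σ(formed) = 5834 kJ
  ΔH_2 = 4795 − 5834 = −1039 kJ
ΔH_1 − ΔH_2 = −484 kJ, so reaction 1 has the more negative ΔH; |ΔH_1 − ΔH_2| = 484 kJ.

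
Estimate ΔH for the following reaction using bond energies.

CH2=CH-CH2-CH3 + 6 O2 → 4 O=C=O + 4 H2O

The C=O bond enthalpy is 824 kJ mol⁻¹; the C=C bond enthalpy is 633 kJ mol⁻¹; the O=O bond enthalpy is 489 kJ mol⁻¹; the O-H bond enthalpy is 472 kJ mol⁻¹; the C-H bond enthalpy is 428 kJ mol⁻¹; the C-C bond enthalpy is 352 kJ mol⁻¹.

ΔH ≈ −2673 kJ

Bonds broken (reactants):
  C-C: 2 × 352 = 704
  C-H: 8 × 428 = 3424
  C=C: 1 × 633 = 633
  O=O: 6 × 489 = 2934
  Σ(broken) = 7695 kJ
Bonds formed (products):
  C=O: 8 × 824 = 6592
  O-H: 8 × 472 = 3776
  Σ(formed) = 10368 kJ
ΔH = Σ(broken) − Σ(formed) = 7695 − 10368 = −2673 kJ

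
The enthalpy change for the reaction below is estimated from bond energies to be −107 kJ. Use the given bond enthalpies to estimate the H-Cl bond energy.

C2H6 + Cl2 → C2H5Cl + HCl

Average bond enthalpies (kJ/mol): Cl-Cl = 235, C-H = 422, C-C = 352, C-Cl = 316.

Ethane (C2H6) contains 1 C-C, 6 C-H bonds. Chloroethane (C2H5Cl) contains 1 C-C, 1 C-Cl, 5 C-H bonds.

D(H-Cl) ≈ 448 kJ/mol

Let D be the H-Cl bond energy.
Σ(broken) = 1×352 + 6×422 + 1×235 = 3119
Σ(formed) = 1×352 + 1×316 + 5×422 + 1×D = 2778 + D
ΔH = Σ(broken) − Σ(formed) = (3119) − (2778 + D) = +341 − D
Setting this equal to −107 kJ gives D = 448 kJ/mol.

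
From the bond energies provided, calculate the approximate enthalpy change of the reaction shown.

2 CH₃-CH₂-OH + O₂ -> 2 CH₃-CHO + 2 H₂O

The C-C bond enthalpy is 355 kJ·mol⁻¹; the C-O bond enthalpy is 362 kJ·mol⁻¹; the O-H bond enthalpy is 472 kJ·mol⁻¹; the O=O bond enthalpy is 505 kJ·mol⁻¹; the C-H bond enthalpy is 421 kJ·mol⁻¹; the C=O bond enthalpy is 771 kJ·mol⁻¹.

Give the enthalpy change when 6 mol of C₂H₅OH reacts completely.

ΔH = −1245 kJ

Bonds broken (reactants):
  C-C: 2 × 355 = 710
  C-H: 10 × 421 = 4210
  C-O: 2 × 362 = 724
  O-H: 2 × 472 = 944
  O=O: 1 × 505 = 505
  Σ(broken) = 7093 kJ
Bonds formed (products):
  C-C: 2 × 355 = 710
  C-H: 8 × 421 = 3368
  C=O: 2 × 771 = 1542
  O-H: 4 × 472 = 1888
  Σ(formed) = 7508 kJ
ΔH = Σ(broken) − Σ(formed) = 7093 − 7508 = −415 kJ
For 3× the reaction as written: 3 × (−415) = −1245 kJ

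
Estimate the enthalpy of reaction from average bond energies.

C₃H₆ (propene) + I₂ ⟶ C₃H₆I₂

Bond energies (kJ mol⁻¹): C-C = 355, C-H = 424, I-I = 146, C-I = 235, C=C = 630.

Bonds broken (reactants):
  C-C: 1 × 355 = 355
  C-H: 6 × 424 = 2544
  C=C: 1 × 630 = 630
  I-I: 1 × 146 = 146
  Σ(broken) = 3675 kJ
Bonds formed (products):
  C-C: 2 × 355 = 710
  C-H: 6 × 424 = 2544
  C-I: 2 × 235 = 470
  Σ(formed) = 3724 kJ
ΔH = Σ(broken) − Σ(formed) = 3675 − 3724 = −49 kJ

ΔH ≈ −49 kJ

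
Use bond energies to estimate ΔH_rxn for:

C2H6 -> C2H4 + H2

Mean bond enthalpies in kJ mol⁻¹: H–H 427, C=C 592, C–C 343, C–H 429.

ΔH ≈ +182 kJ

Bonds broken (reactants):
  C–C: 1 × 343 = 343
  C–H: 6 × 429 = 2574
  Σ(broken) = 2917 kJ
Bonds formed (products):
  C–H: 4 × 429 = 1716
  C=C: 1 × 592 = 592
  H–H: 1 × 427 = 427
  Σ(formed) = 2735 kJ
ΔH = Σ(broken) − Σ(formed) = 2917 − 2735 = +182 kJ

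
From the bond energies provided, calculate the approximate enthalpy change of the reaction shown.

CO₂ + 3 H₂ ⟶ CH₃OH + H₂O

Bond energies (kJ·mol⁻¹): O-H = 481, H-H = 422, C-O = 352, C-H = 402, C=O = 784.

ΔH ≈ −167 kJ

Bonds broken (reactants):
  C=O: 2 × 784 = 1568
  H-H: 3 × 422 = 1266
  Σ(broken) = 2834 kJ
Bonds formed (products):
  C-H: 3 × 402 = 1206
  C-O: 1 × 352 = 352
  O-H: 3 × 481 = 1443
  Σ(formed) = 3001 kJ
ΔH = Σ(broken) − Σ(formed) = 2834 − 3001 = −167 kJ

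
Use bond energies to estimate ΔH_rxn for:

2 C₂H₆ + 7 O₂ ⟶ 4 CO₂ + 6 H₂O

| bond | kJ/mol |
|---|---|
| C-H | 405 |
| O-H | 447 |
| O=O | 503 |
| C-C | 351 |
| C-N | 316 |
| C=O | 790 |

ΔH ≈ −2601 kJ

Bonds broken (reactants):
  C-C: 2 × 351 = 702
  C-H: 12 × 405 = 4860
  O=O: 7 × 503 = 3521
  Σ(broken) = 9083 kJ
Bonds formed (products):
  C=O: 8 × 790 = 6320
  O-H: 12 × 447 = 5364
  Σ(formed) = 11684 kJ
ΔH = Σ(broken) − Σ(formed) = 9083 − 11684 = −2601 kJ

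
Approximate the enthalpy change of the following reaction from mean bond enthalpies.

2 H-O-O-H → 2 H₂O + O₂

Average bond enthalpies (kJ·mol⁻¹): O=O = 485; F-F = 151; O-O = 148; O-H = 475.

Bonds broken (reactants):
  O-H: 4 × 475 = 1900
  O-O: 2 × 148 = 296
  Σ(broken) = 2196 kJ
Bonds formed (products):
  O-H: 4 × 475 = 1900
  O=O: 1 × 485 = 485
  Σ(formed) = 2385 kJ
ΔH = Σ(broken) − Σ(formed) = 2196 − 2385 = −189 kJ

ΔH ≈ −189 kJ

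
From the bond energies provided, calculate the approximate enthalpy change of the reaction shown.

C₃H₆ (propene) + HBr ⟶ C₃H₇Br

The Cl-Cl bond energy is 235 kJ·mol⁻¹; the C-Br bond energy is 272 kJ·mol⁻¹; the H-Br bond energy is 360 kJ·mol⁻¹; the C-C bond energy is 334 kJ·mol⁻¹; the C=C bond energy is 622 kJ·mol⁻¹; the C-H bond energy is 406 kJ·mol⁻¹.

Bonds broken (reactants):
  C-C: 1 × 334 = 334
  C-H: 6 × 406 = 2436
  C=C: 1 × 622 = 622
  H-Br: 1 × 360 = 360
  Σ(broken) = 3752 kJ
Bonds formed (products):
  C-Br: 1 × 272 = 272
  C-C: 2 × 334 = 668
  C-H: 7 × 406 = 2842
  Σ(formed) = 3782 kJ
ΔH = Σ(broken) − Σ(formed) = 3752 − 3782 = −30 kJ

ΔH ≈ −30 kJ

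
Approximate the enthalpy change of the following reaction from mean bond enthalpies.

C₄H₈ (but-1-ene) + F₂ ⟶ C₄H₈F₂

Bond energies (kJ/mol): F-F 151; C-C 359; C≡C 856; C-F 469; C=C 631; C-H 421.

ΔH ≈ −515 kJ

Bonds broken (reactants):
  C-C: 2 × 359 = 718
  C-H: 8 × 421 = 3368
  C=C: 1 × 631 = 631
  F-F: 1 × 151 = 151
  Σ(broken) = 4868 kJ
Bonds formed (products):
  C-C: 3 × 359 = 1077
  C-F: 2 × 469 = 938
  C-H: 8 × 421 = 3368
  Σ(formed) = 5383 kJ
ΔH = Σ(broken) − Σ(formed) = 4868 − 5383 = −515 kJ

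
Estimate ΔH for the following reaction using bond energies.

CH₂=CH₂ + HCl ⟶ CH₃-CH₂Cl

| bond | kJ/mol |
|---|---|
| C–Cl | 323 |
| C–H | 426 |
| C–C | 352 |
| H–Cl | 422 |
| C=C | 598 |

Bonds broken (reactants):
  C–H: 4 × 426 = 1704
  C=C: 1 × 598 = 598
  H–Cl: 1 × 422 = 422
  Σ(broken) = 2724 kJ
Bonds formed (products):
  C–C: 1 × 352 = 352
  C–Cl: 1 × 323 = 323
  C–H: 5 × 426 = 2130
  Σ(formed) = 2805 kJ
ΔH = Σ(broken) − Σ(formed) = 2724 − 2805 = −81 kJ

ΔH ≈ −81 kJ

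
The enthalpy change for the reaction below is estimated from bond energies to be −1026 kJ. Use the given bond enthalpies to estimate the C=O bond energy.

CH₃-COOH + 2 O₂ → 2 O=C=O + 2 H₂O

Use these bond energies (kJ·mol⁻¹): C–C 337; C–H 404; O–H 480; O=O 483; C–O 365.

D(C=O) ≈ 822 kJ/mol

Let D be the C=O bond energy.
Σ(broken) = 1×337 + 3×404 + 1×365 + 1×D + 1×480 + 2×483 = 3360 + D
Σ(formed) = 4×D + 4×480 = 1920 + 4D
ΔH = Σ(broken) − Σ(formed) = (3360 + D) − (1920 + 4D) = +1440 − 3D
Setting this equal to −1026 kJ gives 3D = 2466, so D = 822 kJ/mol.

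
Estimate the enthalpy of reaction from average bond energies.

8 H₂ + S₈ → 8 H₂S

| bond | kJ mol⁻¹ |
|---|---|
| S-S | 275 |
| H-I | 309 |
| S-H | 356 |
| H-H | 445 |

Bonds broken (reactants):
  H-H: 8 × 445 = 3560
  S-S: 8 × 275 = 2200
  Σ(broken) = 5760 kJ
Bonds formed (products):
  S-H: 16 × 356 = 5696
  Σ(formed) = 5696 kJ
ΔH = Σ(broken) − Σ(formed) = 5760 − 5696 = +64 kJ

ΔH ≈ +64 kJ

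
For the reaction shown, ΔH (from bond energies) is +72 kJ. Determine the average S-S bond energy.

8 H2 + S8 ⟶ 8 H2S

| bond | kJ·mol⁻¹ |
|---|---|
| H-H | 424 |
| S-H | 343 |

D(S-S) ≈ 271 kJ/mol

Let D be the S-S bond energy.
Σ(broken) = 8×424 + 8×D = 3392 + 8D
Σ(formed) = 16×343 = 5488
ΔH = Σ(broken) − Σ(formed) = (3392 + 8D) − (5488) = −2096 + 8D
Setting this equal to +72 kJ gives 8D = 2168, so D = 271 kJ/mol.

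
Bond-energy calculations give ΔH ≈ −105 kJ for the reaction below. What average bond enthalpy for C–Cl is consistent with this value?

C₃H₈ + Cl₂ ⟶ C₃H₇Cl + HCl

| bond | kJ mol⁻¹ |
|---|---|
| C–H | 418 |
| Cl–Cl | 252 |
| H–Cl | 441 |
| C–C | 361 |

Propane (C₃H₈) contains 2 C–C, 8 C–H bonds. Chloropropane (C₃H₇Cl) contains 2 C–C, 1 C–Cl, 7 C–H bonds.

Let D be the C–Cl bond energy.
Σ(broken) = 2×361 + 8×418 + 1×252 = 4318
Σ(formed) = 2×361 + 1×D + 7×418 + 1×441 = 4089 + D
ΔH = Σ(broken) − Σ(formed) = (4318) − (4089 + D) = +229 − D
Setting this equal to −105 kJ gives D = 334 kJ/mol.

D(C–Cl) ≈ 334 kJ/mol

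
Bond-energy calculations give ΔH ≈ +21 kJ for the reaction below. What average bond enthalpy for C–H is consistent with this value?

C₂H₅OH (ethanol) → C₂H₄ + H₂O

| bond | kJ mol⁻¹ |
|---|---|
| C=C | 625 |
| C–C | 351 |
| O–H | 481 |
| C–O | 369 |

D(C–H) ≈ 407 kJ/mol

Let D be the C–H bond energy.
Σ(broken) = 1×351 + 5×D + 1×369 + 1×481 = 1201 + 5D
Σ(formed) = 4×D + 1×625 + 2×481 = 1587 + 4D
ΔH = Σ(broken) − Σ(formed) = (1201 + 5D) − (1587 + 4D) = −386 + D
Setting this equal to +21 kJ gives D = 407 kJ/mol.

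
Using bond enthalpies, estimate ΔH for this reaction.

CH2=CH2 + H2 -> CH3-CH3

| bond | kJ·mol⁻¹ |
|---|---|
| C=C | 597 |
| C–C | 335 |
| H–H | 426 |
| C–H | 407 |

Bonds broken (reactants):
  C–H: 4 × 407 = 1628
  C=C: 1 × 597 = 597
  H–H: 1 × 426 = 426
  Σ(broken) = 2651 kJ
Bonds formed (products):
  C–C: 1 × 335 = 335
  C–H: 6 × 407 = 2442
  Σ(formed) = 2777 kJ
ΔH = Σ(broken) − Σ(formed) = 2651 − 2777 = −126 kJ

ΔH ≈ −126 kJ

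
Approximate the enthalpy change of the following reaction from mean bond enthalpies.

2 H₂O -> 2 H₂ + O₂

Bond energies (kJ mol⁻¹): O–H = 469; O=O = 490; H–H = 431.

Bonds broken (reactants):
  O–H: 4 × 469 = 1876
  Σ(broken) = 1876 kJ
Bonds formed (products):
  H–H: 2 × 431 = 862
  O=O: 1 × 490 = 490
  Σ(formed) = 1352 kJ
ΔH = Σ(broken) − Σ(formed) = 1876 − 1352 = +524 kJ

ΔH ≈ +524 kJ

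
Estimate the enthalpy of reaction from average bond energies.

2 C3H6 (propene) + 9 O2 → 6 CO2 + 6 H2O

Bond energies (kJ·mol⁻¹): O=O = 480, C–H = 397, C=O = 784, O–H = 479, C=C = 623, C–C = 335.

Bonds broken (reactants):
  C–C: 2 × 335 = 670
  C–H: 12 × 397 = 4764
  C=C: 2 × 623 = 1246
  O=O: 9 × 480 = 4320
  Σ(broken) = 11000 kJ
Bonds formed (products):
  C=O: 12 × 784 = 9408
  O–H: 12 × 479 = 5748
  Σ(formed) = 15156 kJ
ΔH = Σ(broken) − Σ(formed) = 11000 − 15156 = −4156 kJ

ΔH ≈ −4156 kJ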